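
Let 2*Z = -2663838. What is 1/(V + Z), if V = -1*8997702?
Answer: -1/10329621 ≈ -9.6809e-8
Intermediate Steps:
Z = -1331919 (Z = (½)*(-2663838) = -1331919)
V = -8997702
1/(V + Z) = 1/(-8997702 - 1331919) = 1/(-10329621) = -1/10329621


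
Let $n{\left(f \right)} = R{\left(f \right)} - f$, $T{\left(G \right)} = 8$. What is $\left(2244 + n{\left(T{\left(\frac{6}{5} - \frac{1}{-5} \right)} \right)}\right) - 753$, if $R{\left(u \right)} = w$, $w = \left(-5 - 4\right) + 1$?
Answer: $1475$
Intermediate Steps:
$w = -8$ ($w = -9 + 1 = -8$)
$R{\left(u \right)} = -8$
$n{\left(f \right)} = -8 - f$
$\left(2244 + n{\left(T{\left(\frac{6}{5} - \frac{1}{-5} \right)} \right)}\right) - 753 = \left(2244 - 16\right) - 753 = 2228 - 753 = 1475$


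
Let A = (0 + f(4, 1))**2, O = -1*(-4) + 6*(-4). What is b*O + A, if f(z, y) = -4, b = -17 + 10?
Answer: 156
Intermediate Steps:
b = -7
O = -20 (O = 4 - 24 = -20)
A = 16 (A = (0 - 4)**2 = (-4)**2 = 16)
b*O + A = -7*(-20) + 16 = 140 + 16 = 156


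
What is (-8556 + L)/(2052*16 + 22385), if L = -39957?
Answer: -48513/55217 ≈ -0.87859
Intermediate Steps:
(-8556 + L)/(2052*16 + 22385) = (-8556 - 39957)/(2052*16 + 22385) = -48513/(32832 + 22385) = -48513/55217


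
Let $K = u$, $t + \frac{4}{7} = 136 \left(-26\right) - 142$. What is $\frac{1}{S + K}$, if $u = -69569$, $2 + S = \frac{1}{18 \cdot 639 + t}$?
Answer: $- \frac{54764}{3809986237} \approx -1.4374 \cdot 10^{-5}$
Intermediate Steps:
$t = - \frac{25750}{7}$ ($t = - \frac{4}{7} + \left(136 \left(-26\right) - 142\right) = - \frac{4}{7} - 3678 = - \frac{25750}{7} \approx -3678.6$)
$S = - \frac{109521}{54764}$ ($S = -2 + \frac{1}{18 \cdot 639 - \frac{25750}{7}} = -2 + \frac{1}{11502 - \frac{25750}{7}} = -2 + \frac{1}{\frac{54764}{7}} = -2 + \frac{7}{54764} = - \frac{109521}{54764} \approx -1.9999$)
$K = -69569$
$\frac{1}{S + K} = \frac{1}{- \frac{109521}{54764} - 69569} = \frac{1}{- \frac{3809986237}{54764}} = - \frac{54764}{3809986237}$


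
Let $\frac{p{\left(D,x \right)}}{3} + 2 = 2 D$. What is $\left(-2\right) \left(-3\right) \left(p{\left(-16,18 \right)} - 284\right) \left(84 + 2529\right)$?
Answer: $-6051708$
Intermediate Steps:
$p{\left(D,x \right)} = -6 + 6 D$ ($p{\left(D,x \right)} = -6 + 3 \cdot 2 D = -6 + 6 D$)
$\left(-2\right) \left(-3\right) \left(p{\left(-16,18 \right)} - 284\right) \left(84 + 2529\right) = \left(-2\right) \left(-3\right) \left(\left(-6 + 6 \left(-16\right)\right) - 284\right) \left(84 + 2529\right) = 6 \left(\left(-6 - 96\right) - 284\right) 2613 = 6 \left(-102 - 284\right) 2613 = 6 \left(\left(-386\right) 2613\right) = 6 \left(-1008618\right) = -6051708$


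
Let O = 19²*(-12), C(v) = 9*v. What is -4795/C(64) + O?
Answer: -2500027/576 ≈ -4340.3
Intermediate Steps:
O = -4332 (O = 361*(-12) = -4332)
-4795/C(64) + O = -4795/(9*64) - 4332 = -4795/576 - 4332 = -2500027/576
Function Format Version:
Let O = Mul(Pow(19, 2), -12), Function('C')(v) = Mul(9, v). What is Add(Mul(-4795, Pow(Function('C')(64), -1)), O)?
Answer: Rational(-2500027, 576) ≈ -4340.3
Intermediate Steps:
O = -4332 (O = Mul(361, -12) = -4332)
Add(Mul(-4795, Pow(Function('C')(64), -1)), O) = Add(Mul(-4795, Pow(Mul(9, 64), -1)), -4332) = Add(Mul(-4795, Pow(576, -1)), -4332) = Add(Mul(-4795, Rational(1, 576)), -4332) = Add(Rational(-4795, 576), -4332) = Rational(-2500027, 576)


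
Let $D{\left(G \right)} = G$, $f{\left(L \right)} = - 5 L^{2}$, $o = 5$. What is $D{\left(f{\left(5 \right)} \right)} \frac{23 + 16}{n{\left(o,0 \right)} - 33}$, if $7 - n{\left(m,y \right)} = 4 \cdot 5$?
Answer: $\frac{4875}{46} \approx 105.98$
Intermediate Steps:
$n{\left(m,y \right)} = -13$ ($n{\left(m,y \right)} = 7 - 4 \cdot 5 = 7 - 20 = -13$)
$D{\left(f{\left(5 \right)} \right)} \frac{23 + 16}{n{\left(o,0 \right)} - 33} = - 5 \cdot 5^{2} \frac{23 + 16}{-13 - 33} = \left(-5\right) 25 \frac{39}{-46} = - 125 \cdot 39 \left(- \frac{1}{46}\right) = \left(-125\right) \left(- \frac{39}{46}\right) = \frac{4875}{46}$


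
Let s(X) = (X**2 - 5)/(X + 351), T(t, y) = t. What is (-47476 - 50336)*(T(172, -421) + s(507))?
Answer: -46126680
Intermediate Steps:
s(X) = (-5 + X**2)/(351 + X)
(-47476 - 50336)*(T(172, -421) + s(507)) = (-47476 - 50336)*(172 + (-5 + 507**2)/(351 + 507)) = -97812*(172 + (-5 + 257049)/858) = -97812*(172 + (1/858)*257044) = -97812*(172 + 128522/429) = -97812*202310/429 = -46126680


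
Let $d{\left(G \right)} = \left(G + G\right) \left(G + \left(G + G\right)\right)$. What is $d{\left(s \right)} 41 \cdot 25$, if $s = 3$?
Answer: $55350$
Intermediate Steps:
$d{\left(G \right)} = 6 G^{2}$ ($d{\left(G \right)} = 2 G \left(G + 2 G\right) = 2 G 3 G = 6 G^{2}$)
$d{\left(s \right)} 41 \cdot 25 = 6 \cdot 3^{2} \cdot 41 \cdot 25 = 6 \cdot 9 \cdot 41 \cdot 25 = 54 \cdot 41 \cdot 25 = 2214 \cdot 25 = 55350$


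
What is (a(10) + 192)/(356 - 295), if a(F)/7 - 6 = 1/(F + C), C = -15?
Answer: 1163/305 ≈ 3.8131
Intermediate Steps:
a(F) = 42 + 7/(-15 + F) (a(F) = 42 + 7/(F - 15) = 42 + 7/(-15 + F))
(a(10) + 192)/(356 - 295) = (7*(-89 + 6*10)/(-15 + 10) + 192)/(356 - 295) = (7*(-89 + 60)/(-5) + 192)/61 = (7*(-⅕)*(-29) + 192)*(1/61) = (203/5 + 192)*(1/61) = (1163/5)*(1/61) = 1163/305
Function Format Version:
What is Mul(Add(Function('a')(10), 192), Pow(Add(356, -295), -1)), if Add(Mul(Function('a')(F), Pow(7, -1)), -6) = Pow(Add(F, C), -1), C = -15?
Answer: Rational(1163, 305) ≈ 3.8131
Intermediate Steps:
Function('a')(F) = Add(42, Mul(7, Pow(Add(-15, F), -1))) (Function('a')(F) = Add(42, Mul(7, Pow(Add(F, -15), -1))) = Add(42, Mul(7, Pow(Add(-15, F), -1))))
Mul(Add(Function('a')(10), 192), Pow(Add(356, -295), -1)) = Mul(Add(Mul(7, Pow(Add(-15, 10), -1), Add(-89, Mul(6, 10))), 192), Pow(Add(356, -295), -1)) = Mul(Add(Mul(7, Pow(-5, -1), Add(-89, 60)), 192), Pow(61, -1)) = Mul(Add(Mul(7, Rational(-1, 5), -29), 192), Rational(1, 61)) = Mul(Add(Rational(203, 5), 192), Rational(1, 61)) = Mul(Rational(1163, 5), Rational(1, 61)) = Rational(1163, 305)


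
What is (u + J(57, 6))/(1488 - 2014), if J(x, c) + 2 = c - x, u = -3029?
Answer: 1541/263 ≈ 5.8593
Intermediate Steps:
J(x, c) = -2 + c - x (J(x, c) = -2 + (c - x) = -2 + c - x)
(u + J(57, 6))/(1488 - 2014) = (-3029 + (-2 + 6 - 1*57))/(1488 - 2014) = (-3029 + (-2 + 6 - 57))/(-526) = (-3029 - 53)*(-1/526) = -3082*(-1/526) = 1541/263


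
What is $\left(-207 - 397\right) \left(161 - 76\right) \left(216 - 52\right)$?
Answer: $-8419760$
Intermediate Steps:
$\left(-207 - 397\right) \left(161 - 76\right) \left(216 - 52\right) = \left(-207 - 397\right) 85 \cdot 164 = \left(-604\right) 13940 = -8419760$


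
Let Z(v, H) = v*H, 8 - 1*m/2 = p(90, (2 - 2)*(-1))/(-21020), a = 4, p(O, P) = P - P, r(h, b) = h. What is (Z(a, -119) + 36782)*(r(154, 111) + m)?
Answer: 6172020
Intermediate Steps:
p(O, P) = 0
m = 16 (m = 16 - 0/(-21020) = 16 - 0*(-1)/21020 = 16 - 2*0 = 16 + 0 = 16)
Z(v, H) = H*v
(Z(a, -119) + 36782)*(r(154, 111) + m) = (-119*4 + 36782)*(154 + 16) = (-476 + 36782)*170 = 36306*170 = 6172020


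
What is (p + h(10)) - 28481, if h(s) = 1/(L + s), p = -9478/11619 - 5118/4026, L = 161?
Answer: -1406405593135/49376877 ≈ -28483.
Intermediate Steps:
p = -16270745/7796349 (p = -9478*1/11619 - 5118*1/4026 = -9478/11619 - 853/671 = -16270745/7796349 ≈ -2.0870)
h(s) = 1/(161 + s)
(p + h(10)) - 28481 = (-16270745/7796349 + 1/(161 + 10)) - 28481 = (-16270745/7796349 + 1/171) - 28481 = -102759298/49376877 - 28481 = -1406405593135/49376877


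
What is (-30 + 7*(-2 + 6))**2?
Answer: 4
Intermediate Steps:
(-30 + 7*(-2 + 6))**2 = (-30 + 7*4)**2 = (-30 + 28)**2 = (-2)**2 = 4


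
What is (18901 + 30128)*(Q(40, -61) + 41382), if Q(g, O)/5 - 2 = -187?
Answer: 1983566253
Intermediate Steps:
Q(g, O) = -925 (Q(g, O) = 10 + 5*(-187) = 10 - 935 = -925)
(18901 + 30128)*(Q(40, -61) + 41382) = (18901 + 30128)*(-925 + 41382) = 49029*40457 = 1983566253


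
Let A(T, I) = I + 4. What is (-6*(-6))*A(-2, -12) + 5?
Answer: -283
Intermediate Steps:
A(T, I) = 4 + I
(-6*(-6))*A(-2, -12) + 5 = (-6*(-6))*(4 - 12) + 5 = 36*(-8) + 5 = -288 + 5 = -283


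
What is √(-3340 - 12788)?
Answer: 48*I*√7 ≈ 127.0*I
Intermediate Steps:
√(-3340 - 12788) = √(-16128) = 48*I*√7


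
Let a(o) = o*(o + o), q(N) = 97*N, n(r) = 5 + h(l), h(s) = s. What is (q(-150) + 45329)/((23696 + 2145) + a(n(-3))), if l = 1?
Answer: 30779/25913 ≈ 1.1878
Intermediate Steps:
n(r) = 6 (n(r) = 5 + 1 = 6)
a(o) = 2*o² (a(o) = o*(2*o) = 2*o²)
(q(-150) + 45329)/((23696 + 2145) + a(n(-3))) = (97*(-150) + 45329)/((23696 + 2145) + 2*6²) = (-14550 + 45329)/(25841 + 2*36) = 30779/(25841 + 72) = 30779/25913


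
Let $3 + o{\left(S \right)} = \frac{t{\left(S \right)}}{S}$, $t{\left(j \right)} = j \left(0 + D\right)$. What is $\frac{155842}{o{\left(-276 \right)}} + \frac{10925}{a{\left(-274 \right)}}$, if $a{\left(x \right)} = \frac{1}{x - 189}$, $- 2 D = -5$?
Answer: $-5369959$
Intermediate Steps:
$D = \frac{5}{2}$ ($D = \left(- \frac{1}{2}\right) \left(-5\right) = \frac{5}{2} \approx 2.5$)
$t{\left(j \right)} = \frac{5 j}{2}$ ($t{\left(j \right)} = j \left(0 + \frac{5}{2}\right) = j \frac{5}{2} = \frac{5 j}{2}$)
$a{\left(x \right)} = \frac{1}{-189 + x}$
$o{\left(S \right)} = - \frac{1}{2}$ ($o{\left(S \right)} = -3 + \frac{\frac{5}{2} S}{S} = -3 + \frac{5}{2} = - \frac{1}{2}$)
$\frac{155842}{o{\left(-276 \right)}} + \frac{10925}{a{\left(-274 \right)}} = \frac{155842}{- \frac{1}{2}} + \frac{10925}{\frac{1}{-189 - 274}} = 155842 \left(-2\right) + \frac{10925}{\frac{1}{-463}} = -311684 + \frac{10925}{- \frac{1}{463}} = -311684 + 10925 \left(-463\right) = -311684 - 5058275 = -5369959$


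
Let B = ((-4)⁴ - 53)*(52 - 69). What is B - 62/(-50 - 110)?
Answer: -276049/80 ≈ -3450.6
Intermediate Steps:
B = -3451 (B = (256 - 53)*(-17) = 203*(-17) = -3451)
B - 62/(-50 - 110) = -3451 - 62/(-50 - 110) = -3451 - 62/(-160) = -3451 - 62*(-1/160) = -3451 + 31/80 = -276049/80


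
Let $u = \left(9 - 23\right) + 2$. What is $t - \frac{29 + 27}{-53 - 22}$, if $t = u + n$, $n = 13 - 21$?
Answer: $- \frac{1444}{75} \approx -19.253$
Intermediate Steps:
$u = -12$ ($u = -14 + 2 = -12$)
$n = -8$ ($n = 13 - 21 = -8$)
$t = -20$ ($t = -12 - 8 = -20$)
$t - \frac{29 + 27}{-53 - 22} = -20 - \frac{29 + 27}{-53 - 22} = -20 - \frac{56}{-75} = -20 - 56 \left(- \frac{1}{75}\right) = -20 - - \frac{56}{75} = -20 + \frac{56}{75} = - \frac{1444}{75}$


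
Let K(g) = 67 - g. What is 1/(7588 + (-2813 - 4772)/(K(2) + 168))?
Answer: 233/1760419 ≈ 0.00013235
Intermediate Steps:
1/(7588 + (-2813 - 4772)/(K(2) + 168)) = 1/(7588 + (-2813 - 4772)/((67 - 1*2) + 168)) = 1/(7588 - 7585/((67 - 2) + 168)) = 1/(7588 - 7585/(65 + 168)) = 1/(7588 - 7585/233) = 1/(1760419/233) = 233/1760419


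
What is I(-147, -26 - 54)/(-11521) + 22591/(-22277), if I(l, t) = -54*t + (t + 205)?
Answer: -359292176/256653317 ≈ -1.3999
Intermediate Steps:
I(l, t) = 205 - 53*t (I(l, t) = -54*t + (205 + t) = 205 - 53*t)
I(-147, -26 - 54)/(-11521) + 22591/(-22277) = (205 - 53*(-26 - 54))/(-11521) + 22591/(-22277) = (205 - 53*(-80))*(-1/11521) + 22591*(-1/22277) = (205 + 4240)*(-1/11521) - 22591/22277 = 4445*(-1/11521) - 22591/22277 = -4445/11521 - 22591/22277 = -359292176/256653317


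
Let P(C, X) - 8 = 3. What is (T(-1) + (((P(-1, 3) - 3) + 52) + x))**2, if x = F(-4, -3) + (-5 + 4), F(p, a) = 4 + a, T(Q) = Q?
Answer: 3481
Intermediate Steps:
P(C, X) = 11 (P(C, X) = 8 + 3 = 11)
x = 0 (x = (4 - 3) + (-5 + 4) = 1 - 1 = 0)
(T(-1) + (((P(-1, 3) - 3) + 52) + x))**2 = (-1 + (((11 - 3) + 52) + 0))**2 = (-1 + ((8 + 52) + 0))**2 = (-1 + (60 + 0))**2 = (-1 + 60)**2 = 59**2 = 3481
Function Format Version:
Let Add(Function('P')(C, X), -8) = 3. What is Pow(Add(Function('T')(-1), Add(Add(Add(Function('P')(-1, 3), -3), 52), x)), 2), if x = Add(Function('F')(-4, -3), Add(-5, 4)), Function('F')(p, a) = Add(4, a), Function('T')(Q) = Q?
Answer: 3481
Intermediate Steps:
Function('P')(C, X) = 11 (Function('P')(C, X) = Add(8, 3) = 11)
x = 0 (x = Add(Add(4, -3), Add(-5, 4)) = Add(1, -1) = 0)
Pow(Add(Function('T')(-1), Add(Add(Add(Function('P')(-1, 3), -3), 52), x)), 2) = Pow(Add(-1, Add(Add(Add(11, -3), 52), 0)), 2) = Pow(Add(-1, Add(Add(8, 52), 0)), 2) = Pow(Add(-1, Add(60, 0)), 2) = Pow(Add(-1, 60), 2) = Pow(59, 2) = 3481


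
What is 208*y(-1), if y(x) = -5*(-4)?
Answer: 4160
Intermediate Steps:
y(x) = 20
208*y(-1) = 208*20 = 4160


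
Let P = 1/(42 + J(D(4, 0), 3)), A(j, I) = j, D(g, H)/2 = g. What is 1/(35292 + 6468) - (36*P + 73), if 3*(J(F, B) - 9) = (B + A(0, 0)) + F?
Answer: -126115159/1712160 ≈ -73.658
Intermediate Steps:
D(g, H) = 2*g
J(F, B) = 9 + B/3 + F/3 (J(F, B) = 9 + ((B + 0) + F)/3 = 9 + (B + F)/3 = 9 + (B/3 + F/3) = 9 + B/3 + F/3)
P = 3/164 (P = 1/(42 + (9 + (1/3)*3 + (2*4)/3)) = 1/(42 + (9 + 1 + (1/3)*8)) = 1/(42 + (9 + 1 + 8/3)) = 1/(42 + 38/3) = 1/(164/3) = 3/164 ≈ 0.018293)
1/(35292 + 6468) - (36*P + 73) = 1/(35292 + 6468) - (36*(3/164) + 73) = 1/41760 - (27/41 + 73) = 1/41760 - 1*3020/41 = 1/41760 - 3020/41 = -126115159/1712160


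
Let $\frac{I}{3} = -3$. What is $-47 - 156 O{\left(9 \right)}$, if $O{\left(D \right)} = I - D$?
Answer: $2761$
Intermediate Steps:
$I = -9$ ($I = 3 \left(-3\right) = -9$)
$O{\left(D \right)} = -9 - D$
$-47 - 156 O{\left(9 \right)} = -47 - 156 \left(-9 - 9\right) = -47 - -2808 = -47 + 2808 = 2761$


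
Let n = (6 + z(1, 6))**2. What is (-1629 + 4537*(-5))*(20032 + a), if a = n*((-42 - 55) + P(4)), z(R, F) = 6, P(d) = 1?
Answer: -150941312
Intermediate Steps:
n = 144 (n = (6 + 6)**2 = 12**2 = 144)
a = -13824 (a = 144*((-42 - 55) + 1) = 144*(-97 + 1) = 144*(-96) = -13824)
(-1629 + 4537*(-5))*(20032 + a) = (-1629 + 4537*(-5))*(20032 - 13824) = (-1629 - 22685)*6208 = -24314*6208 = -150941312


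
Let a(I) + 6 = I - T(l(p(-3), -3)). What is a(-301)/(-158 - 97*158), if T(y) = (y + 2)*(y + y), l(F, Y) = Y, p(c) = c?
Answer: 313/15484 ≈ 0.020214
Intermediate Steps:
T(y) = 2*y*(2 + y) (T(y) = (2 + y)*(2*y) = 2*y*(2 + y))
a(I) = -12 + I (a(I) = -6 + (I - 2*(-3)*(2 - 3)) = -6 + (I - 2*(-3)*(-1)) = -6 + (I - 1*6) = -6 + (I - 6) = -6 + (-6 + I) = -12 + I)
a(-301)/(-158 - 97*158) = (-12 - 301)/(-158 - 97*158) = -313/(-158 - 15326) = -313/(-15484) = -313*(-1/15484) = 313/15484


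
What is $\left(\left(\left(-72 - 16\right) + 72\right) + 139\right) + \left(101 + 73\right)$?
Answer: $297$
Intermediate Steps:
$\left(\left(\left(-72 - 16\right) + 72\right) + 139\right) + \left(101 + 73\right) = \left(\left(-88 + 72\right) + 139\right) + 174 = \left(-16 + 139\right) + 174 = 123 + 174 = 297$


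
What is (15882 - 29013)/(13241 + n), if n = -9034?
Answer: -13131/4207 ≈ -3.1212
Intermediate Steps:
(15882 - 29013)/(13241 + n) = (15882 - 29013)/(13241 - 9034) = -13131/4207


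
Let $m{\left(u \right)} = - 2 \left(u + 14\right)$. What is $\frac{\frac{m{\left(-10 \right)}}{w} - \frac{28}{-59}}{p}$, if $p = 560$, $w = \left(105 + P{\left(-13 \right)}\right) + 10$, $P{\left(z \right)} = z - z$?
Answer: $\frac{687}{949900} \approx 0.00072323$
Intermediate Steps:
$P{\left(z \right)} = 0$
$w = 115$ ($w = \left(105 + 0\right) + 10 = 105 + 10 = 115$)
$m{\left(u \right)} = -28 - 2 u$ ($m{\left(u \right)} = - 2 \left(14 + u\right) = -28 - 2 u$)
$\frac{\frac{m{\left(-10 \right)}}{w} - \frac{28}{-59}}{p} = \frac{\frac{-28 - -20}{115} - \frac{28}{-59}}{560} = \left(\left(-28 + 20\right) \frac{1}{115} - - \frac{28}{59}\right) \frac{1}{560} = \left(\left(-8\right) \frac{1}{115} + \frac{28}{59}\right) \frac{1}{560} = \left(- \frac{8}{115} + \frac{28}{59}\right) \frac{1}{560} = \frac{2748}{6785} \cdot \frac{1}{560} = \frac{687}{949900}$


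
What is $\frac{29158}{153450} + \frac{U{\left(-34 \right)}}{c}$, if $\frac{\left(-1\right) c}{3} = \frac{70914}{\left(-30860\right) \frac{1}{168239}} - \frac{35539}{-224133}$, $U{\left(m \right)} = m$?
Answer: $\frac{8164744546297613}{42975285424228575} \approx 0.18999$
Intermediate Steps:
$c = \frac{191001268552127}{164684390}$ ($c = - 3 \left(\frac{70914}{\left(-30860\right) \frac{1}{168239}} - \frac{35539}{-224133}\right) = - 3 \left(\frac{70914}{\left(-30860\right) \frac{1}{168239}} - - \frac{5077}{32019}\right) = - 3 \left(\frac{70914}{- \frac{30860}{168239}} + \frac{5077}{32019}\right) = - 3 \left(70914 \left(- \frac{168239}{30860}\right) + \frac{5077}{32019}\right) = - 3 \left(- \frac{5965250223}{15430} + \frac{5077}{32019}\right) = \left(-3\right) \left(- \frac{191001268552127}{494053170}\right) = \frac{191001268552127}{164684390} \approx 1.1598 \cdot 10^{6}$)
$\frac{29158}{153450} + \frac{U{\left(-34 \right)}}{c} = \frac{29158}{153450} - \frac{34}{\frac{191001268552127}{164684390}} = 29158 \cdot \frac{1}{153450} - \frac{5599269260}{191001268552127} = \frac{14579}{76725} - \frac{5599269260}{191001268552127} = \frac{8164744546297613}{42975285424228575}$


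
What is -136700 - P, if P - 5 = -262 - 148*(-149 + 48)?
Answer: -151391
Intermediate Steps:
P = 14691 (P = 5 + (-262 - 148*(-149 + 48)) = 5 + (-262 - 148*(-101)) = 5 + (-262 + 14948) = 5 + 14686 = 14691)
-136700 - P = -136700 - 1*14691 = -136700 - 14691 = -151391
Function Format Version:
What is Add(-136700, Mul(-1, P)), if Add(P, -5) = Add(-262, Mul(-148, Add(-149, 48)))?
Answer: -151391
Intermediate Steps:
P = 14691 (P = Add(5, Add(-262, Mul(-148, Add(-149, 48)))) = Add(5, Add(-262, Mul(-148, -101))) = Add(5, Add(-262, 14948)) = Add(5, 14686) = 14691)
Add(-136700, Mul(-1, P)) = Add(-136700, Mul(-1, 14691)) = Add(-136700, -14691) = -151391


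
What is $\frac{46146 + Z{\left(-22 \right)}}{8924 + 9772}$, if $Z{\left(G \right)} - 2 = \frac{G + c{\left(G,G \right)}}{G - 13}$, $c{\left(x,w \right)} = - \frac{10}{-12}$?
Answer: $\frac{9691207}{3926160} \approx 2.4684$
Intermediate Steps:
$c{\left(x,w \right)} = \frac{5}{6}$ ($c{\left(x,w \right)} = \left(-10\right) \left(- \frac{1}{12}\right) = \frac{5}{6}$)
$Z{\left(G \right)} = 2 + \frac{\frac{5}{6} + G}{-13 + G}$ ($Z{\left(G \right)} = 2 + \frac{G + \frac{5}{6}}{G - 13} = 2 + \frac{\frac{5}{6} + G}{-13 + G}$)
$\frac{46146 + Z{\left(-22 \right)}}{8924 + 9772} = \frac{46146 + \frac{-151 + 18 \left(-22\right)}{6 \left(-13 - 22\right)}}{8924 + 9772} = \frac{46146 + \frac{-151 - 396}{6 \left(-35\right)}}{18696} = \left(46146 + \frac{1}{6} \left(- \frac{1}{35}\right) \left(-547\right)\right) \frac{1}{18696} = \left(46146 + \frac{547}{210}\right) \frac{1}{18696} = \frac{9691207}{210} \cdot \frac{1}{18696} = \frac{9691207}{3926160}$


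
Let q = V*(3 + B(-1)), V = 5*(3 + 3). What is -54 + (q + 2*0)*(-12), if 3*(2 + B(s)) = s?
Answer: -294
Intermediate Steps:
V = 30 (V = 5*6 = 30)
B(s) = -2 + s/3
q = 20 (q = 30*(3 + (-2 + (⅓)*(-1))) = 30*(3 + (-2 - ⅓)) = 30*(3 - 7/3) = 30*(⅔) = 20)
-54 + (q + 2*0)*(-12) = -54 + (20 + 2*0)*(-12) = -54 + (20 + 0)*(-12) = -54 + 20*(-12) = -54 - 240 = -294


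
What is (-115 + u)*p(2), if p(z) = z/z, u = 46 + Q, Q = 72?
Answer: 3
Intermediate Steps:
u = 118 (u = 46 + 72 = 118)
p(z) = 1
(-115 + u)*p(2) = (-115 + 118)*1 = 3*1 = 3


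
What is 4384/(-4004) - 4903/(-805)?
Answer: 575089/115115 ≈ 4.9958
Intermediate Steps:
4384/(-4004) - 4903/(-805) = 4384*(-1/4004) - 4903*(-1/805) = -1096/1001 + 4903/805 = 575089/115115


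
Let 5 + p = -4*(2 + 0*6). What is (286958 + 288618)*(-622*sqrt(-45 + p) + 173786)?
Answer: 100027050736 - 358008272*I*sqrt(58) ≈ 1.0003e+11 - 2.7265e+9*I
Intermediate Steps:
p = -13 (p = -5 - 4*(2 + 0*6) = -5 - 4*(2 + 0) = -5 - 4*2 = -5 - 8 = -13)
(286958 + 288618)*(-622*sqrt(-45 + p) + 173786) = (286958 + 288618)*(-622*sqrt(-45 - 13) + 173786) = 575576*(-622*I*sqrt(58) + 173786) = 575576*(173786 - 622*I*sqrt(58)) = 100027050736 - 358008272*I*sqrt(58)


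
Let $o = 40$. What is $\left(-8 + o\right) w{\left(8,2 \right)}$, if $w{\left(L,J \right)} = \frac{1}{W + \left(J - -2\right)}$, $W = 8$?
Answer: $\frac{8}{3} \approx 2.6667$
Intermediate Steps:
$w{\left(L,J \right)} = \frac{1}{10 + J}$ ($w{\left(L,J \right)} = \frac{1}{8 + \left(J - -2\right)} = \frac{1}{8 + \left(J + 2\right)} = \frac{1}{8 + \left(2 + J\right)} = \frac{1}{10 + J}$)
$\left(-8 + o\right) w{\left(8,2 \right)} = \frac{-8 + 40}{10 + 2} = \frac{32}{12} = 32 \cdot \frac{1}{12} = \frac{8}{3}$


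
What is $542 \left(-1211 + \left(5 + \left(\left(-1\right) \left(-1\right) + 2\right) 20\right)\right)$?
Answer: $-621132$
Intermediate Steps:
$542 \left(-1211 + \left(5 + \left(\left(-1\right) \left(-1\right) + 2\right) 20\right)\right) = 542 \left(-1211 + \left(5 + \left(1 + 2\right) 20\right)\right) = 542 \left(-1211 + \left(5 + 3 \cdot 20\right)\right) = 542 \left(-1211 + \left(5 + 60\right)\right) = 542 \left(-1211 + 65\right) = 542 \left(-1146\right) = -621132$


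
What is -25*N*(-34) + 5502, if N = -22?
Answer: -13198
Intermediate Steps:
-25*N*(-34) + 5502 = -25*(-22)*(-34) + 5502 = 550*(-34) + 5502 = -18700 + 5502 = -13198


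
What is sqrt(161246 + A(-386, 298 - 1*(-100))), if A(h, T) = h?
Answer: 2*sqrt(40215) ≈ 401.07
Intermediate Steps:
sqrt(161246 + A(-386, 298 - 1*(-100))) = sqrt(161246 - 386) = sqrt(160860) = 2*sqrt(40215)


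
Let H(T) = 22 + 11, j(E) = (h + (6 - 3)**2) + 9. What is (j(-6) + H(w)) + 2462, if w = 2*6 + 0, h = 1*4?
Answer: 2517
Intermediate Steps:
h = 4
w = 12 (w = 12 + 0 = 12)
j(E) = 22 (j(E) = (4 + (6 - 3)**2) + 9 = (4 + 3**2) + 9 = (4 + 9) + 9 = 13 + 9 = 22)
H(T) = 33
(j(-6) + H(w)) + 2462 = (22 + 33) + 2462 = 55 + 2462 = 2517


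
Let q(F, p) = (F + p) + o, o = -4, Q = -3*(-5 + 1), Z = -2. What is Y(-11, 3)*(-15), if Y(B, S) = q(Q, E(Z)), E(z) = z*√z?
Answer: -120 + 30*I*√2 ≈ -120.0 + 42.426*I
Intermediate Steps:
Q = 12 (Q = -3*(-4) = 12)
E(z) = z^(3/2)
q(F, p) = -4 + F + p (q(F, p) = (F + p) - 4 = -4 + F + p)
Y(B, S) = 8 - 2*I*√2 (Y(B, S) = -4 + 12 + (-2)^(3/2) = -4 + 12 - 2*I*√2 = 8 - 2*I*√2)
Y(-11, 3)*(-15) = (8 - 2*I*√2)*(-15) = -120 + 30*I*√2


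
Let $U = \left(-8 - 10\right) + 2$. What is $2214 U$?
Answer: $-35424$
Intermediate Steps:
$U = -16$ ($U = -18 + 2 = -16$)
$2214 U = 2214 \left(-16\right) = -35424$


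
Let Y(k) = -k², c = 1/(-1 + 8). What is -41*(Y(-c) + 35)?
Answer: -70274/49 ≈ -1434.2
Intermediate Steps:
c = ⅐ (c = 1/7 = ⅐ ≈ 0.14286)
-41*(Y(-c) + 35) = -41*(-(-1*⅐)² + 35) = -41*(-(-⅐)² + 35) = -41*(-1*1/49 + 35) = -41*(-1/49 + 35) = -41*1714/49 = -70274/49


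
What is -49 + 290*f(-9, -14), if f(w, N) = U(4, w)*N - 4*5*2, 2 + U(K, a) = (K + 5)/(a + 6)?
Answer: 8651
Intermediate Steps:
U(K, a) = -2 + (5 + K)/(6 + a) (U(K, a) = -2 + (K + 5)/(a + 6) = -2 + (5 + K)/(6 + a))
f(w, N) = -40 + N*(-3 - 2*w)/(6 + w) (f(w, N) = ((-7 + 4 - 2*w)/(6 + w))*N - 4*5*2 = ((-3 - 2*w)/(6 + w))*N - 20*2 = N*(-3 - 2*w)/(6 + w) - 40 = -40 + N*(-3 - 2*w)/(6 + w))
-49 + 290*f(-9, -14) = -49 + 290*((-240 - 40*(-9) - 1*(-14)*(3 + 2*(-9)))/(6 - 9)) = -49 + 290*((-240 + 360 - 1*(-14)*(3 - 18))/(-3)) = -49 + 290*(-(-240 + 360 - 1*(-14)*(-15))/3) = -49 + 290*(-(-240 + 360 - 210)/3) = -49 + 290*(-1/3*(-90)) = -49 + 290*30 = -49 + 8700 = 8651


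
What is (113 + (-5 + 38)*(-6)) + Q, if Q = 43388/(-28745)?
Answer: -2486713/28745 ≈ -86.509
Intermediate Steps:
Q = -43388/28745 (Q = 43388*(-1/28745) = -43388/28745 ≈ -1.5094)
(113 + (-5 + 38)*(-6)) + Q = (113 + (-5 + 38)*(-6)) - 43388/28745 = (113 + 33*(-6)) - 43388/28745 = (113 - 198) - 43388/28745 = -85 - 43388/28745 = -2486713/28745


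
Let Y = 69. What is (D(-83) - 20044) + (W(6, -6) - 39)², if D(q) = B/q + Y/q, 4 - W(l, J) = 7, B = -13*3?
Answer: -1517270/83 ≈ -18280.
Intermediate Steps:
B = -39
W(l, J) = -3 (W(l, J) = 4 - 1*7 = 4 - 7 = -3)
D(q) = 30/q (D(q) = -39/q + 69/q = 30/q)
(D(-83) - 20044) + (W(6, -6) - 39)² = (30/(-83) - 20044) + (-3 - 39)² = (30*(-1/83) - 20044) + (-42)² = (-30/83 - 20044) + 1764 = -1663682/83 + 1764 = -1517270/83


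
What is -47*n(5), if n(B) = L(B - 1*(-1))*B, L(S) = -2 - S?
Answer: 1880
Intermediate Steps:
n(B) = B*(-3 - B) (n(B) = (-2 - (B - 1*(-1)))*B = (-2 - (B + 1))*B = (-2 - (1 + B))*B = (-2 + (-1 - B))*B = (-3 - B)*B = B*(-3 - B))
-47*n(5) = -(-47)*5*(3 + 5) = -(-47)*5*8 = -47*(-40) = 1880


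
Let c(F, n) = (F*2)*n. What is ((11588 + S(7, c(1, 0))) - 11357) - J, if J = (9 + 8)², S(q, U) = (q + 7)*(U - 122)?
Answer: -1766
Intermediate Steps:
c(F, n) = 2*F*n (c(F, n) = (2*F)*n = 2*F*n)
S(q, U) = (-122 + U)*(7 + q) (S(q, U) = (7 + q)*(-122 + U) = (-122 + U)*(7 + q))
J = 289 (J = 17² = 289)
((11588 + S(7, c(1, 0))) - 11357) - J = ((11588 + (-854 - 122*7 + 7*(2*1*0) + (2*1*0)*7)) - 11357) - 1*289 = ((11588 + (-854 - 854 + 7*0 + 0*7)) - 11357) - 289 = ((11588 + (-854 - 854 + 0 + 0)) - 11357) - 289 = ((11588 - 1708) - 11357) - 289 = (9880 - 11357) - 289 = -1477 - 289 = -1766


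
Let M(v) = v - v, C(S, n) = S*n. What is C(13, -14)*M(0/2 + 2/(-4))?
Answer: 0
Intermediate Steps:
M(v) = 0
C(13, -14)*M(0/2 + 2/(-4)) = (13*(-14))*0 = -182*0 = 0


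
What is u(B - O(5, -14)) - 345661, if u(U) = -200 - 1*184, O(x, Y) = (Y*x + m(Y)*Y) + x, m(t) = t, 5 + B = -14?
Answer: -346045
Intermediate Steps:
B = -19 (B = -5 - 14 = -19)
O(x, Y) = x + Y² + Y*x (O(x, Y) = (Y*x + Y*Y) + x = (Y*x + Y²) + x = (Y² + Y*x) + x = x + Y² + Y*x)
u(U) = -384 (u(U) = -200 - 184 = -384)
u(B - O(5, -14)) - 345661 = -384 - 345661 = -346045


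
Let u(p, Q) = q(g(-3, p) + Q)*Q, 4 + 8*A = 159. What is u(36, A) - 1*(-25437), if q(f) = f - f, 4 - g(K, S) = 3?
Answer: 25437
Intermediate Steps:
A = 155/8 (A = -1/2 + (1/8)*159 = -1/2 + 159/8 = 155/8 ≈ 19.375)
g(K, S) = 1 (g(K, S) = 4 - 1*3 = 4 - 3 = 1)
q(f) = 0
u(p, Q) = 0 (u(p, Q) = 0*Q = 0)
u(36, A) - 1*(-25437) = 0 - 1*(-25437) = 0 + 25437 = 25437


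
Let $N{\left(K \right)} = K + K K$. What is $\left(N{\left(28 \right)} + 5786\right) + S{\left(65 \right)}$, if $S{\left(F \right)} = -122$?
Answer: $6476$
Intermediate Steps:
$N{\left(K \right)} = K + K^{2}$
$\left(N{\left(28 \right)} + 5786\right) + S{\left(65 \right)} = \left(28 \left(1 + 28\right) + 5786\right) - 122 = \left(28 \cdot 29 + 5786\right) - 122 = \left(812 + 5786\right) - 122 = 6598 - 122 = 6476$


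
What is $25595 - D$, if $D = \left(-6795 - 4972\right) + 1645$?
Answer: $35717$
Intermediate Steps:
$D = -10122$ ($D = -11767 + 1645 = -10122$)
$25595 - D = 25595 - -10122 = 25595 + 10122 = 35717$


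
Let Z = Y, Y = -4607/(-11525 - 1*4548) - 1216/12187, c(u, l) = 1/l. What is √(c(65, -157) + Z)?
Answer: √170694844679631414002/30753419207 ≈ 0.42483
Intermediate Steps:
Y = 36600741/195881651 (Y = -4607/(-11525 - 4548) - 1216*1/12187 = -4607/(-16073) - 1216/12187 = -4607*(-1/16073) - 1216/12187 = 4607/16073 - 1216/12187 = 36600741/195881651 ≈ 0.18685)
Z = 36600741/195881651 ≈ 0.18685
√(c(65, -157) + Z) = √(1/(-157) + 36600741/195881651) = √(-1/157 + 36600741/195881651) = √(5550434686/30753419207) = √170694844679631414002/30753419207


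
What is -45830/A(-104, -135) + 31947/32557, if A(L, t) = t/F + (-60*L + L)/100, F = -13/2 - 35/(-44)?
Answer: -4672901529776/8685133219 ≈ -538.03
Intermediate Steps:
F = -251/44 (F = -13*½ - 35*(-1/44) = -13/2 + 35/44 = -251/44 ≈ -5.7045)
A(L, t) = -59*L/100 - 44*t/251 (A(L, t) = t/(-251/44) + (-60*L + L)/100 = t*(-44/251) - 59*L*(1/100) = -44*t/251 - 59*L/100 = -59*L/100 - 44*t/251)
-45830/A(-104, -135) + 31947/32557 = -45830/(-59/100*(-104) - 44/251*(-135)) + 31947/32557 = -45830/(1534/25 + 5940/251) + 31947*(1/32557) = -45830/533534/6275 + 31947/32557 = -45830*6275/533534 + 31947/32557 = -143791625/266767 + 31947/32557 = -4672901529776/8685133219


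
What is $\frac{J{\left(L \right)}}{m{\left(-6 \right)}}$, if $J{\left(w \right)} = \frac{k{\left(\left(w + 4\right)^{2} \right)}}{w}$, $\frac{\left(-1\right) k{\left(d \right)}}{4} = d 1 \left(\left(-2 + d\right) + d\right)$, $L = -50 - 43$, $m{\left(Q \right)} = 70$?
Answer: $\frac{16729152}{217} \approx 77093.0$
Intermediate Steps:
$L = -93$
$k{\left(d \right)} = - 4 d \left(-2 + 2 d\right)$ ($k{\left(d \right)} = - 4 d 1 \left(\left(-2 + d\right) + d\right) = - 4 d \left(-2 + 2 d\right)$)
$J{\left(w \right)} = \frac{8 \left(4 + w\right)^{2} \left(1 - \left(4 + w\right)^{2}\right)}{w}$ ($J{\left(w \right)} = \frac{8 \left(w + 4\right)^{2} \left(1 - \left(w + 4\right)^{2}\right)}{w} = \frac{8 \left(4 + w\right)^{2} \left(1 - \left(4 + w\right)^{2}\right)}{w}$)
$\frac{J{\left(L \right)}}{m{\left(-6 \right)}} = \frac{8 \frac{1}{-93} \left(4 - 93\right)^{2} \left(1 - \left(4 - 93\right)^{2}\right)}{70} = 8 \left(- \frac{1}{93}\right) \left(-89\right)^{2} \left(1 - \left(-89\right)^{2}\right) \frac{1}{70} = 8 \left(- \frac{1}{93}\right) 7921 \left(1 - 7921\right) \frac{1}{70} = 8 \left(- \frac{1}{93}\right) 7921 \left(-7920\right) \frac{1}{70} = \frac{167291520}{31} \cdot \frac{1}{70} = \frac{16729152}{217}$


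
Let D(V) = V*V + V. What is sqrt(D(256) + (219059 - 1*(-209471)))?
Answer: sqrt(494322) ≈ 703.08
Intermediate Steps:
D(V) = V + V**2 (D(V) = V**2 + V = V + V**2)
sqrt(D(256) + (219059 - 1*(-209471))) = sqrt(256*(1 + 256) + (219059 - 1*(-209471))) = sqrt(256*257 + (219059 + 209471)) = sqrt(65792 + 428530) = sqrt(494322)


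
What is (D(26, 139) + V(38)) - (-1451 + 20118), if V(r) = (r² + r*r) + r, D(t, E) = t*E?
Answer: -12127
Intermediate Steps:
D(t, E) = E*t
V(r) = r + 2*r² (V(r) = (r² + r²) + r = 2*r² + r = r + 2*r²)
(D(26, 139) + V(38)) - (-1451 + 20118) = (139*26 + 38*(1 + 2*38)) - (-1451 + 20118) = (3614 + 38*(1 + 76)) - 1*18667 = (3614 + 38*77) - 18667 = (3614 + 2926) - 18667 = 6540 - 18667 = -12127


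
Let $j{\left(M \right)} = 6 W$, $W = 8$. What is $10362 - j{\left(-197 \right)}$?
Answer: $10314$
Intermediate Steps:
$j{\left(M \right)} = 48$ ($j{\left(M \right)} = 6 \cdot 8 = 48$)
$10362 - j{\left(-197 \right)} = 10362 - 48 = 10314$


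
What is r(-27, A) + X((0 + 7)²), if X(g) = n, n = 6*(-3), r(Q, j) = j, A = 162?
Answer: 144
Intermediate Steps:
n = -18
X(g) = -18
r(-27, A) + X((0 + 7)²) = 162 - 18 = 144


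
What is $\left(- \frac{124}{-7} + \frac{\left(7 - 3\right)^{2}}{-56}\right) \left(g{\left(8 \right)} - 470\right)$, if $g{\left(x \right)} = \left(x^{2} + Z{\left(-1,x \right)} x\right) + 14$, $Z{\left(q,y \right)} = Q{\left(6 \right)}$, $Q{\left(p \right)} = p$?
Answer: $- \frac{41968}{7} \approx -5995.4$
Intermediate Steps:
$Z{\left(q,y \right)} = 6$
$g{\left(x \right)} = 14 + x^{2} + 6 x$ ($g{\left(x \right)} = \left(x^{2} + 6 x\right) + 14 = 14 + x^{2} + 6 x$)
$\left(- \frac{124}{-7} + \frac{\left(7 - 3\right)^{2}}{-56}\right) \left(g{\left(8 \right)} - 470\right) = \left(- \frac{124}{-7} + \frac{\left(7 - 3\right)^{2}}{-56}\right) \left(\left(14 + 8^{2} + 6 \cdot 8\right) - 470\right) = \left(\left(-124\right) \left(- \frac{1}{7}\right) + 4^{2} \left(- \frac{1}{56}\right)\right) \left(\left(14 + 64 + 48\right) - 470\right) = \left(\frac{124}{7} + 16 \left(- \frac{1}{56}\right)\right) \left(126 - 470\right) = \left(\frac{124}{7} - \frac{2}{7}\right) \left(-344\right) = \frac{122}{7} \left(-344\right) = - \frac{41968}{7}$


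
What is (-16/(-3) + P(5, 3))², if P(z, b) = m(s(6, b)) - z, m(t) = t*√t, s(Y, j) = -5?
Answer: (1 - 15*I*√5)²/9 ≈ -124.89 - 7.4536*I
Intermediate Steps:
m(t) = t^(3/2)
P(z, b) = -z - 5*I*√5 (P(z, b) = (-5)^(3/2) - z = -5*I*√5 - z = -z - 5*I*√5)
(-16/(-3) + P(5, 3))² = (-16/(-3) + (-1*5 - 5*I*√5))² = (-16*(-⅓) + (-5 - 5*I*√5))² = (16/3 + (-5 - 5*I*√5))² = (⅓ - 5*I*√5)²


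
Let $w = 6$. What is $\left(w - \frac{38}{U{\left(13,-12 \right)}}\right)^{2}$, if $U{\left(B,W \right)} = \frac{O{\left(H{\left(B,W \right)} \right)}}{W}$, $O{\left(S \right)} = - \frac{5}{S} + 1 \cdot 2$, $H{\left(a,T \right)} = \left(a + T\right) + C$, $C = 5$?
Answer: $\frac{7717284}{49} \approx 1.575 \cdot 10^{5}$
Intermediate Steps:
$H{\left(a,T \right)} = 5 + T + a$ ($H{\left(a,T \right)} = \left(a + T\right) + 5 = \left(T + a\right) + 5 = 5 + T + a$)
$O{\left(S \right)} = 2 - \frac{5}{S}$ ($O{\left(S \right)} = - \frac{5}{S} + 2 = 2 - \frac{5}{S}$)
$U{\left(B,W \right)} = \frac{2 - \frac{5}{5 + B + W}}{W}$ ($U{\left(B,W \right)} = \frac{2 - \frac{5}{5 + W + B}}{W} = \frac{2 - \frac{5}{5 + B + W}}{W}$)
$\left(w - \frac{38}{U{\left(13,-12 \right)}}\right)^{2} = \left(6 - \frac{38}{\frac{1}{-12} \frac{1}{5 + 13 - 12} \left(5 + 2 \cdot 13 + 2 \left(-12\right)\right)}\right)^{2} = \left(6 - \frac{38}{\left(- \frac{1}{12}\right) \frac{1}{6} \left(5 + 26 - 24\right)}\right)^{2} = \left(6 - \frac{38}{\left(- \frac{1}{12}\right) \frac{1}{6} \cdot 7}\right)^{2} = \left(6 - \frac{38}{- \frac{7}{72}}\right)^{2} = \left(6 - - \frac{2736}{7}\right)^{2} = \left(6 + \frac{2736}{7}\right)^{2} = \left(\frac{2778}{7}\right)^{2} = \frac{7717284}{49}$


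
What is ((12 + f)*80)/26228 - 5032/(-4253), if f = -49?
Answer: 29847604/27886921 ≈ 1.0703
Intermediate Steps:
((12 + f)*80)/26228 - 5032/(-4253) = ((12 - 49)*80)/26228 - 5032/(-4253) = -37*80*(1/26228) - 5032*(-1/4253) = -2960*1/26228 + 5032/4253 = -740/6557 + 5032/4253 = 29847604/27886921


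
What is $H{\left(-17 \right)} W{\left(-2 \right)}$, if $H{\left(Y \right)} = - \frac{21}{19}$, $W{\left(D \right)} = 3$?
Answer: $- \frac{63}{19} \approx -3.3158$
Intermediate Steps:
$H{\left(Y \right)} = - \frac{21}{19}$ ($H{\left(Y \right)} = \left(-21\right) \frac{1}{19} = - \frac{21}{19}$)
$H{\left(-17 \right)} W{\left(-2 \right)} = \left(- \frac{21}{19}\right) 3 = - \frac{63}{19}$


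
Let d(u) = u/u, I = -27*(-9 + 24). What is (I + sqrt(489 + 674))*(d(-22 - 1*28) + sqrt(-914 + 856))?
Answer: -(1 + I*sqrt(58))*(405 - sqrt(1163)) ≈ -370.9 - 2824.7*I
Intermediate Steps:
I = -405 (I = -27*15 = -405)
d(u) = 1
(I + sqrt(489 + 674))*(d(-22 - 1*28) + sqrt(-914 + 856)) = (-405 + sqrt(489 + 674))*(1 + sqrt(-914 + 856)) = (-405 + sqrt(1163))*(1 + sqrt(-58)) = (-405 + sqrt(1163))*(1 + I*sqrt(58)) = (1 + I*sqrt(58))*(-405 + sqrt(1163))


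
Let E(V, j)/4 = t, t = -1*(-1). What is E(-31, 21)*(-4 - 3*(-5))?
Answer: 44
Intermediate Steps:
t = 1
E(V, j) = 4 (E(V, j) = 4*1 = 4)
E(-31, 21)*(-4 - 3*(-5)) = 4*(-4 - 3*(-5)) = 4*(-4 + 15) = 4*11 = 44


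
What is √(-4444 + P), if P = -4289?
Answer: I*√8733 ≈ 93.451*I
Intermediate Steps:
√(-4444 + P) = √(-4444 - 4289) = √(-8733) = I*√8733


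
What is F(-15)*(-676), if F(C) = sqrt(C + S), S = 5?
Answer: -676*I*sqrt(10) ≈ -2137.7*I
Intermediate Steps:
F(C) = sqrt(5 + C) (F(C) = sqrt(C + 5) = sqrt(5 + C))
F(-15)*(-676) = sqrt(5 - 15)*(-676) = sqrt(-10)*(-676) = (I*sqrt(10))*(-676) = -676*I*sqrt(10)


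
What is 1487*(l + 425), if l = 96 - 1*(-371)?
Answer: 1326404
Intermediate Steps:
l = 467 (l = 96 + 371 = 467)
1487*(l + 425) = 1487*(467 + 425) = 1487*892 = 1326404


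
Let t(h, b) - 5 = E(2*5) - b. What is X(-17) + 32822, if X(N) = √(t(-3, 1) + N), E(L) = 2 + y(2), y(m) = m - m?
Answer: 32822 + I*√11 ≈ 32822.0 + 3.3166*I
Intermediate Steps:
y(m) = 0
E(L) = 2 (E(L) = 2 + 0 = 2)
t(h, b) = 7 - b (t(h, b) = 5 + (2 - b) = 7 - b)
X(N) = √(6 + N) (X(N) = √((7 - 1*1) + N) = √((7 - 1) + N) = √(6 + N))
X(-17) + 32822 = √(6 - 17) + 32822 = √(-11) + 32822 = I*√11 + 32822 = 32822 + I*√11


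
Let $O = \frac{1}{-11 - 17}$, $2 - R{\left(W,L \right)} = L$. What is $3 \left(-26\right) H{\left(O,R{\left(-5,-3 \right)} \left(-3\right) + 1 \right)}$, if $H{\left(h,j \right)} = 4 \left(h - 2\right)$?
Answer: $\frac{4446}{7} \approx 635.14$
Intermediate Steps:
$R{\left(W,L \right)} = 2 - L$
$O = - \frac{1}{28}$ ($O = \frac{1}{-28} = - \frac{1}{28} \approx -0.035714$)
$H{\left(h,j \right)} = -8 + 4 h$ ($H{\left(h,j \right)} = 4 \left(-2 + h\right) = -8 + 4 h$)
$3 \left(-26\right) H{\left(O,R{\left(-5,-3 \right)} \left(-3\right) + 1 \right)} = 3 \left(-26\right) \left(-8 + 4 \left(- \frac{1}{28}\right)\right) = - 78 \left(-8 - \frac{1}{7}\right) = \left(-78\right) \left(- \frac{57}{7}\right) = \frac{4446}{7}$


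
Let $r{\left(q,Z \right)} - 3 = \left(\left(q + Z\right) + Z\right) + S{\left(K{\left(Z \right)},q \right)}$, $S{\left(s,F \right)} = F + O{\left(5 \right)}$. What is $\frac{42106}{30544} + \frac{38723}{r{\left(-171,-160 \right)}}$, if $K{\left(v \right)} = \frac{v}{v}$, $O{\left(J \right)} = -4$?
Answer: $- \frac{577419517}{10125336} \approx -57.027$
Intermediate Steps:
$K{\left(v \right)} = 1$
$S{\left(s,F \right)} = -4 + F$ ($S{\left(s,F \right)} = F - 4 = -4 + F$)
$r{\left(q,Z \right)} = -1 + 2 Z + 2 q$ ($r{\left(q,Z \right)} = 3 + \left(\left(\left(q + Z\right) + Z\right) + \left(-4 + q\right)\right) = 3 + \left(\left(\left(Z + q\right) + Z\right) + \left(-4 + q\right)\right) = 3 + \left(\left(q + 2 Z\right) + \left(-4 + q\right)\right) = 3 + \left(-4 + 2 Z + 2 q\right) = -1 + 2 Z + 2 q$)
$\frac{42106}{30544} + \frac{38723}{r{\left(-171,-160 \right)}} = \frac{42106}{30544} + \frac{38723}{-1 + 2 \left(-160\right) + 2 \left(-171\right)} = 42106 \cdot \frac{1}{30544} + \frac{38723}{-1 - 320 - 342} = \frac{21053}{15272} + \frac{38723}{-663} = \frac{21053}{15272} + 38723 \left(- \frac{1}{663}\right) = \frac{21053}{15272} - \frac{38723}{663} = - \frac{577419517}{10125336}$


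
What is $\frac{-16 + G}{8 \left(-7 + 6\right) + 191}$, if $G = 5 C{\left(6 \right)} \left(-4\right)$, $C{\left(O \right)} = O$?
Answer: $- \frac{136}{183} \approx -0.74317$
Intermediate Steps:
$G = -120$ ($G = 5 \cdot 6 \left(-4\right) = 30 \left(-4\right) = -120$)
$\frac{-16 + G}{8 \left(-7 + 6\right) + 191} = \frac{-16 - 120}{8 \left(-7 + 6\right) + 191} = - \frac{136}{8 \left(-1\right) + 191} = - \frac{136}{-8 + 191} = - \frac{136}{183}$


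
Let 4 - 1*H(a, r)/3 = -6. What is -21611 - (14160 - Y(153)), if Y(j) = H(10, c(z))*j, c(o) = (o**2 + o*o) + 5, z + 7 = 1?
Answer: -31181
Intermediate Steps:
z = -6 (z = -7 + 1 = -6)
c(o) = 5 + 2*o**2 (c(o) = (o**2 + o**2) + 5 = 2*o**2 + 5 = 5 + 2*o**2)
H(a, r) = 30 (H(a, r) = 12 - 3*(-6) = 12 + 18 = 30)
Y(j) = 30*j
-21611 - (14160 - Y(153)) = -21611 - (14160 - 30*153) = -21611 - (14160 - 1*4590) = -21611 - (14160 - 4590) = -21611 - 1*9570 = -21611 - 9570 = -31181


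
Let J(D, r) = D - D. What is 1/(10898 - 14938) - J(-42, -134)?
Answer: -1/4040 ≈ -0.00024752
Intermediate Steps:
J(D, r) = 0
1/(10898 - 14938) - J(-42, -134) = 1/(10898 - 14938) - 1*0 = 1/(-4040) + 0 = -1/4040 + 0 = -1/4040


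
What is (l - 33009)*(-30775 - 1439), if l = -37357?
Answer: 2266770324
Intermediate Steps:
(l - 33009)*(-30775 - 1439) = (-37357 - 33009)*(-30775 - 1439) = -70366*(-32214) = 2266770324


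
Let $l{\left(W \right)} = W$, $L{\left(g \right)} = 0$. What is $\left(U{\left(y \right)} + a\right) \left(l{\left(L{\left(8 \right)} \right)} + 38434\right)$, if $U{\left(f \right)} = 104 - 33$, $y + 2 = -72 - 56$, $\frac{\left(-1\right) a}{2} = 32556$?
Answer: $-2499785794$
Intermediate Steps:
$a = -65112$ ($a = \left(-2\right) 32556 = -65112$)
$y = -130$ ($y = -2 - 128 = -130$)
$U{\left(f \right)} = 71$
$\left(U{\left(y \right)} + a\right) \left(l{\left(L{\left(8 \right)} \right)} + 38434\right) = \left(71 - 65112\right) \left(0 + 38434\right) = \left(-65041\right) 38434 = -2499785794$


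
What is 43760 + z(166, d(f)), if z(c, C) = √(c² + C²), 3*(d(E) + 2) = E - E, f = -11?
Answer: 43760 + 2*√6890 ≈ 43926.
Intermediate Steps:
d(E) = -2 (d(E) = -2 + (E - E)/3 = -2 + (⅓)*0 = -2 + 0 = -2)
z(c, C) = √(C² + c²)
43760 + z(166, d(f)) = 43760 + √((-2)² + 166²) = 43760 + √(4 + 27556) = 43760 + √27560 = 43760 + 2*√6890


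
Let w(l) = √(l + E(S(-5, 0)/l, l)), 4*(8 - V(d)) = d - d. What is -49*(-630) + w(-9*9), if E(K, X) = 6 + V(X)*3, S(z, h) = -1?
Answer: 30870 + I*√51 ≈ 30870.0 + 7.1414*I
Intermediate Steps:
V(d) = 8 (V(d) = 8 - (d - d)/4 = 8 - ¼*0 = 8 + 0 = 8)
E(K, X) = 30 (E(K, X) = 6 + 8*3 = 6 + 24 = 30)
w(l) = √(30 + l) (w(l) = √(l + 30) = √(30 + l))
-49*(-630) + w(-9*9) = -49*(-630) + √(30 - 9*9) = 30870 + √(30 - 81) = 30870 + √(-51) = 30870 + I*√51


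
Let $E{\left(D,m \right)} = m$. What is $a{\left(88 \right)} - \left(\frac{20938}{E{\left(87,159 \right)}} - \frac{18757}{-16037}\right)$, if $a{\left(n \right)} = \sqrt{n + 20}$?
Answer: $- \frac{338765069}{2549883} + 6 \sqrt{3} \approx -122.46$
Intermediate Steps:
$a{\left(n \right)} = \sqrt{20 + n}$
$a{\left(88 \right)} - \left(\frac{20938}{E{\left(87,159 \right)}} - \frac{18757}{-16037}\right) = \sqrt{20 + 88} - \left(\frac{20938}{159} - \frac{18757}{-16037}\right) = \sqrt{108} - \left(20938 \cdot \frac{1}{159} - - \frac{18757}{16037}\right) = 6 \sqrt{3} - \left(\frac{20938}{159} + \frac{18757}{16037}\right) = 6 \sqrt{3} - \frac{338765069}{2549883} = - \frac{338765069}{2549883} + 6 \sqrt{3}$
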